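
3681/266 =13 + 223/266  =  13.84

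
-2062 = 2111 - 4173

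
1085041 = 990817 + 94224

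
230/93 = 2  +  44/93 = 2.47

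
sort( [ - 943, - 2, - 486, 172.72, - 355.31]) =[ - 943, - 486, - 355.31, - 2, 172.72 ] 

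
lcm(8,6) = 24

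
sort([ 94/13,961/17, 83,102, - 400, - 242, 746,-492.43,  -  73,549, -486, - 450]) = [ - 492.43,- 486,- 450, - 400 , - 242,  -  73,94/13,961/17 , 83,102,549, 746 ] 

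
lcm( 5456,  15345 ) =245520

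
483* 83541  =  40350303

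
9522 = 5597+3925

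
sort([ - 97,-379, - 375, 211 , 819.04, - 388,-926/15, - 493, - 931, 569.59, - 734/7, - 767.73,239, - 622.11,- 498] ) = [  -  931,-767.73,- 622.11, - 498, - 493, - 388, - 379, - 375,-734/7, - 97, -926/15, 211, 239, 569.59,819.04] 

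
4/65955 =4/65955=0.00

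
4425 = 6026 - 1601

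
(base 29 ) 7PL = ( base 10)6633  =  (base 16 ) 19E9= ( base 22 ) dfb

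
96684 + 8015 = 104699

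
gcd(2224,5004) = 556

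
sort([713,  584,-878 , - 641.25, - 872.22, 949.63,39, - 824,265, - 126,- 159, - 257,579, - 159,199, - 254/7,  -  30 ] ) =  [ - 878, - 872.22, - 824, - 641.25, - 257, - 159, - 159, - 126, - 254/7, - 30, 39 , 199,  265,  579,  584,  713, 949.63 ]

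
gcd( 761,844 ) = 1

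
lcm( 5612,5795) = 533140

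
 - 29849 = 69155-99004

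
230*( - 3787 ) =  - 871010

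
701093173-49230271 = 651862902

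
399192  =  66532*6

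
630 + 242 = 872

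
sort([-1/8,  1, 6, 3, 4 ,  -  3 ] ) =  [ - 3,-1/8,  1 , 3 , 4, 6 ] 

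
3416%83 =13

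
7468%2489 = 1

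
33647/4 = 8411 + 3/4 = 8411.75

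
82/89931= 82/89931= 0.00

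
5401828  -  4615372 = 786456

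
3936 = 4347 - 411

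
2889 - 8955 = -6066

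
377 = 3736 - 3359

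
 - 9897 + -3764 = -13661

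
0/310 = 0=0.00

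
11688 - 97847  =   - 86159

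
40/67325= 8/13465 = 0.00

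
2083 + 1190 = 3273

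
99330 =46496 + 52834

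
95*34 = 3230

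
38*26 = 988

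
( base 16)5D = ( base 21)49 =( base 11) 85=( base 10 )93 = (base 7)162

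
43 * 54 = 2322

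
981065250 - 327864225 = 653201025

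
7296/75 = 97+7/25 = 97.28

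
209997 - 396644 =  - 186647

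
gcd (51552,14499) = 1611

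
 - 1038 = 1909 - 2947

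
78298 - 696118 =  - 617820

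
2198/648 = 1099/324 = 3.39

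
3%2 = 1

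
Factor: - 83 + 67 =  - 16 = -  2^4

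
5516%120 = 116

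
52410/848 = 26205/424= 61.80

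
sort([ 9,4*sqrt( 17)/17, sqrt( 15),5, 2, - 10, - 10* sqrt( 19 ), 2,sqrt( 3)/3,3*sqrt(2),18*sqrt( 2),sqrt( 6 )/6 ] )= [ - 10*sqrt( 19), - 10, sqrt ( 6)/6, sqrt(3 ) /3,4*sqrt( 17)/17, 2,2,sqrt( 15 ), 3 * sqrt ( 2),5, 9,18*sqrt (2) ]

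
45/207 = 5/23 = 0.22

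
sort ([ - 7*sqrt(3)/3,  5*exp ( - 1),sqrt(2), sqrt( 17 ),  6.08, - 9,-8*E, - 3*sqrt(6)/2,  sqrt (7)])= [ - 8*E, -9, - 7*sqrt(3)/3,-3 *sqrt(6)/2, sqrt( 2), 5*exp( - 1 ), sqrt( 7),sqrt(17),  6.08 ]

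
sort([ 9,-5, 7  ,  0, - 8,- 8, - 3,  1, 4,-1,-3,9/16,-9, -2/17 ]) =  [- 9, - 8,-8, - 5, -3, - 3,- 1, - 2/17 , 0, 9/16,  1 , 4,7, 9] 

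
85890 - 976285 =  - 890395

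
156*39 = 6084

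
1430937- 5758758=-4327821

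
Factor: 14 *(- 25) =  - 2^1*5^2*7^1=-  350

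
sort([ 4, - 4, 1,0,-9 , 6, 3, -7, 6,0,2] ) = [-9, - 7, - 4, 0,0,1,2, 3,4,6,6 ] 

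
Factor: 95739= 3^1*7^1 * 47^1*97^1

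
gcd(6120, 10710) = 1530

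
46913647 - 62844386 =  - 15930739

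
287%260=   27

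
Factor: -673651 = -11^1*47^1*1303^1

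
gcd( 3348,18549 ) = 27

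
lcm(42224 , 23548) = 1224496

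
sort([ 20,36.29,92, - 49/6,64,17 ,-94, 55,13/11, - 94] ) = [ - 94,-94, - 49/6 , 13/11,17, 20, 36.29 , 55,64,92]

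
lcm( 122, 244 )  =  244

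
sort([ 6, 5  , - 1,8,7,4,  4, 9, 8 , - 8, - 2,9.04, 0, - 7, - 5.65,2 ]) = [ - 8,-7, - 5.65 ,  -  2, - 1, 0, 2,4, 4 , 5, 6,7,8, 8, 9,9.04]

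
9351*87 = 813537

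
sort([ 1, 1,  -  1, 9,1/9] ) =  [ - 1, 1/9, 1,1,9]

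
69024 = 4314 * 16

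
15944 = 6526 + 9418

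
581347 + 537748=1119095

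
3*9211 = 27633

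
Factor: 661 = 661^1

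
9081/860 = 9081/860=   10.56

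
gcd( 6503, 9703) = 1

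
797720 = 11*72520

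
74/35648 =37/17824 =0.00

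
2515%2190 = 325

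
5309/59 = 5309/59= 89.98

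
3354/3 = 1118= 1118.00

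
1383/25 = 55+ 8/25 = 55.32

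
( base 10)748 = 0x2EC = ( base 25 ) 14N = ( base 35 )ld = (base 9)1021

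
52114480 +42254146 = 94368626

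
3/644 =3/644  =  0.00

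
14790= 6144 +8646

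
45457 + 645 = 46102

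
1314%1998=1314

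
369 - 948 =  -579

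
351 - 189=162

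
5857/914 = 6 + 373/914 = 6.41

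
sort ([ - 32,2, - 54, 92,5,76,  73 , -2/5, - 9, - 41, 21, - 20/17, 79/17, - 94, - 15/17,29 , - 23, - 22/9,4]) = [-94, - 54 , - 41,- 32,  -  23, - 9, - 22/9, - 20/17, - 15/17, -2/5, 2,4,79/17,5,21, 29, 73, 76, 92]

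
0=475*0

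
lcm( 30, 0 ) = 0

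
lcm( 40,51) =2040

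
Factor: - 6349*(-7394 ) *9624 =2^4*3^1*7^1*401^1 *907^1 *3697^1 =451793925744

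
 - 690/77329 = -1 + 76639/77329 =- 0.01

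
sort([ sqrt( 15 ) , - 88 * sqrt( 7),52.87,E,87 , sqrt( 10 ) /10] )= [  -  88*sqrt( 7), sqrt(10)/10,E, sqrt( 15),52.87,  87 ] 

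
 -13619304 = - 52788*258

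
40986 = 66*621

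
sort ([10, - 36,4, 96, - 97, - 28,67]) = [ - 97, - 36, - 28,4,10, 67,96] 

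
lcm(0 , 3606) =0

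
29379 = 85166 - 55787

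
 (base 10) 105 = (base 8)151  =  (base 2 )1101001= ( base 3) 10220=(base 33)36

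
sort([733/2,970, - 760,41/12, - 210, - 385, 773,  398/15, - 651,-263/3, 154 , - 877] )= [ - 877 , - 760,  -  651, - 385, - 210,-263/3, 41/12,398/15, 154,733/2,  773,970 ]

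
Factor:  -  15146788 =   -  2^2*23^1 * 61^1*2699^1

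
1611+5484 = 7095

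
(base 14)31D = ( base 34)I3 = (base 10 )615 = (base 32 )J7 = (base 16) 267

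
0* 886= 0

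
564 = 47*12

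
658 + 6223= 6881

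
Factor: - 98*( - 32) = 2^6*7^2 = 3136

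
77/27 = 77/27 =2.85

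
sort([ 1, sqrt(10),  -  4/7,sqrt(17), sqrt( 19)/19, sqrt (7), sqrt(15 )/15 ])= [ - 4/7, sqrt(19 )/19,sqrt ( 15)/15,1,sqrt(7), sqrt(10), sqrt(17)]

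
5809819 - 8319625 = - 2509806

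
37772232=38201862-429630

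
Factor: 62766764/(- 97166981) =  - 2^2*79^1*307^1*647^1*97166981^( - 1 ) 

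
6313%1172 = 453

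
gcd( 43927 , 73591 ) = 1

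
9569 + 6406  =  15975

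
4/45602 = 2/22801=0.00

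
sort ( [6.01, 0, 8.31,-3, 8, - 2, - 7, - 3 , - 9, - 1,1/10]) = [ - 9, - 7, - 3,-3, - 2, - 1, 0, 1/10, 6.01, 8, 8.31]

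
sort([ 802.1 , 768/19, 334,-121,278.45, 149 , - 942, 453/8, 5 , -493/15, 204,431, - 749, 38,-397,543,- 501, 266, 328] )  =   [- 942,-749, - 501, - 397, - 121, -493/15,  5, 38,  768/19, 453/8, 149, 204,266,278.45, 328 , 334,431, 543,802.1 ] 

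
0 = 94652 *0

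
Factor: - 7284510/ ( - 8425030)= 728451/842503 = 3^2 * 17^( - 1) * 29^1*2791^1* 49559^(  -  1)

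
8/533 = 8/533  =  0.02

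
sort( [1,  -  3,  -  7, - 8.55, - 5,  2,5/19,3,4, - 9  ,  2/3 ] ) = [ - 9, - 8.55, - 7,-5,-3 , 5/19, 2/3,1,2,3,4]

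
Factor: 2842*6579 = 18697518 = 2^1 * 3^2*7^2 * 17^1*29^1 * 43^1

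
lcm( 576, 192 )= 576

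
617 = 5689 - 5072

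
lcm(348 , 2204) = 6612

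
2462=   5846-3384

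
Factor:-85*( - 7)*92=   2^2*5^1*7^1*17^1 * 23^1 = 54740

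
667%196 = 79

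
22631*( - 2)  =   - 45262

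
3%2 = 1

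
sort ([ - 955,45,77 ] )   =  [-955,  45, 77]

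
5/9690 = 1/1938 = 0.00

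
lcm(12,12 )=12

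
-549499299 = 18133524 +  - 567632823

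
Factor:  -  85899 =-3^1*11^1*19^1* 137^1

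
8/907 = 8/907= 0.01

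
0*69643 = 0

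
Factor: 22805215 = 5^1*4561043^1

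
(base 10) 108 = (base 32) 3c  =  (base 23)4G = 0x6C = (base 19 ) 5d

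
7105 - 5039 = 2066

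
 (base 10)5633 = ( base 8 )13001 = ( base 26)88h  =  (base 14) 20a5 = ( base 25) 908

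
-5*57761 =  - 288805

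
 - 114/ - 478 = 57/239= 0.24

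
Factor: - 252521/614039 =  - 373/907  =  - 373^1*907^ ( - 1)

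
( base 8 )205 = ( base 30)4D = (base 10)133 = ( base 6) 341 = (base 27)4P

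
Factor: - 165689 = - 223^1*743^1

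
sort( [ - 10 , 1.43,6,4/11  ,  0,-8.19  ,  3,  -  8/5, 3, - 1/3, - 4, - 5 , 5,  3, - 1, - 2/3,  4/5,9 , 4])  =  [ - 10, - 8.19, - 5 , - 4, - 8/5, - 1, - 2/3,-1/3,0,4/11,  4/5 , 1.43 , 3,3,  3,4,  5, 6,9]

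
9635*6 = 57810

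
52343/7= 7477 + 4/7  =  7477.57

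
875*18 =15750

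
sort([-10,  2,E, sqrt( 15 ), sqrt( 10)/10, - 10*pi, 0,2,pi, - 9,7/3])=[ - 10* pi ,-10, - 9,0,sqrt(10 ) /10, 2, 2,7/3,E, pi, sqrt( 15 )]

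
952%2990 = 952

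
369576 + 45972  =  415548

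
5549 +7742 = 13291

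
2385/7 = 340 + 5/7 = 340.71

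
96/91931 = 96/91931 = 0.00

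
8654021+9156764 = 17810785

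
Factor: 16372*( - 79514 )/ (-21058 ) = 2^2 * 83^1*479^1*4093^1*10529^(  -  1) = 650901604/10529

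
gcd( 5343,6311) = 1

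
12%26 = 12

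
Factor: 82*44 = 2^3 * 11^1*41^1 = 3608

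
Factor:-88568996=-2^2*619^1*35771^1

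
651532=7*93076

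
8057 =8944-887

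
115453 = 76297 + 39156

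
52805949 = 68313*773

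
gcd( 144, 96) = 48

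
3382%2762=620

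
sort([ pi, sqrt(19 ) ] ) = [ pi,sqrt(19)]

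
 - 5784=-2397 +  - 3387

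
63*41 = 2583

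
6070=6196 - 126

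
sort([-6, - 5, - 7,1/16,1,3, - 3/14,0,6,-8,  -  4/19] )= [ - 8, - 7,-6,-5,  -  3/14, - 4/19 , 0,1/16,1,3, 6 ] 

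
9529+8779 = 18308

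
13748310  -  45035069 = - 31286759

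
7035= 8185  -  1150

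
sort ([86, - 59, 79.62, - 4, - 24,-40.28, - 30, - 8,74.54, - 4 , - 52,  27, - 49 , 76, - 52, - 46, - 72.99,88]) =[-72.99, - 59, - 52, - 52, -49, - 46, - 40.28, - 30, - 24,- 8, - 4 , - 4,27,  74.54 , 76, 79.62, 86,  88]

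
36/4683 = 12/1561 = 0.01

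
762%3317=762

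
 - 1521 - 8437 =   -  9958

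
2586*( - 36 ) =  -93096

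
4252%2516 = 1736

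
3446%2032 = 1414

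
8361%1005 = 321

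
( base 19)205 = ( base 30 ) O7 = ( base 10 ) 727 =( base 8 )1327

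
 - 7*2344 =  - 16408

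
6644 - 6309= 335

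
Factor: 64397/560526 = 71/618 = 2^ ( - 1 )*3^(-1 )*71^1*103^( - 1)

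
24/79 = 24/79=0.30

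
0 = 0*829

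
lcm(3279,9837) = 9837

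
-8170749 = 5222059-13392808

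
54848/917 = 59 + 745/917 = 59.81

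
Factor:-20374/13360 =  - 61/40 = - 2^( - 3 ) * 5^( - 1) *61^1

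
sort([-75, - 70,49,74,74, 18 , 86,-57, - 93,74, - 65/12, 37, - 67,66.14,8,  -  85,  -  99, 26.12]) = [ - 99, - 93, - 85, - 75, - 70, - 67,-57, - 65/12, 8 , 18, 26.12 , 37,49, 66.14,74,74,  74,  86] 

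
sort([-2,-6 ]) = [  -  6, - 2] 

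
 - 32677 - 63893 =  - 96570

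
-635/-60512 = 635/60512  =  0.01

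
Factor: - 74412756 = - 2^2* 3^4*11^1 * 20879^1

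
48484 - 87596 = -39112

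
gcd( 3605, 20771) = 1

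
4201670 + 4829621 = 9031291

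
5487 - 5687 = - 200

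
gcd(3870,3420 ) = 90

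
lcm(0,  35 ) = 0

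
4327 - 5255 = - 928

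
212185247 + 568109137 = 780294384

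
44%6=2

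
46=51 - 5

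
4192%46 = 6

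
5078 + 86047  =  91125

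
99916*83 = 8293028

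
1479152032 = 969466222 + 509685810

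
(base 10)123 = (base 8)173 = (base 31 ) 3U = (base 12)A3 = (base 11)102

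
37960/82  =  18980/41 =462.93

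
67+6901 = 6968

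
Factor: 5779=5779^1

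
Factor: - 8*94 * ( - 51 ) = 38352 = 2^4*3^1* 17^1*47^1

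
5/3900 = 1/780 = 0.00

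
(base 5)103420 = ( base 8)7032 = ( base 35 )2x5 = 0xE1A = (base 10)3610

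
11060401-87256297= - 76195896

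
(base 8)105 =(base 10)69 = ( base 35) 1Y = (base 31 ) 27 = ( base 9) 76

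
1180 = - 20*(- 59 ) 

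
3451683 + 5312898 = 8764581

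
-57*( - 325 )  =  18525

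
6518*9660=62963880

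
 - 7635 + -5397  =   - 13032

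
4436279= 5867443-1431164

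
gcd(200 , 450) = 50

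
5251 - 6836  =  -1585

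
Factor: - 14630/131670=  - 1/9 = - 3^( - 2) 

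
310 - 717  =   - 407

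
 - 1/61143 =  - 1 + 61142/61143 = - 0.00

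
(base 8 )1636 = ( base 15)41b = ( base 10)926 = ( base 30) 10Q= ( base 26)19g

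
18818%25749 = 18818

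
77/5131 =11/733 =0.02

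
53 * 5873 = 311269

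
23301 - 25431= - 2130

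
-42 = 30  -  72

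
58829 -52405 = 6424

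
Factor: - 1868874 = - 2^1*3^1*7^1*44497^1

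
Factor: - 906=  - 2^1 * 3^1*151^1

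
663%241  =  181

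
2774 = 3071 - 297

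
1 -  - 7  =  8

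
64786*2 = 129572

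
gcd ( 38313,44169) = 3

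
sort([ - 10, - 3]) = [  -  10,-3 ]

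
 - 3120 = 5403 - 8523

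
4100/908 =1025/227=4.52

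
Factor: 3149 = 47^1*67^1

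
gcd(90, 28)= 2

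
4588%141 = 76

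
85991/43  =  1999+34/43=1999.79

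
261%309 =261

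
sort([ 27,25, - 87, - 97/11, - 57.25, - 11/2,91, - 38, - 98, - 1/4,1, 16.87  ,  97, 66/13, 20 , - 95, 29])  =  [ - 98, - 95, - 87 ,  -  57.25, - 38, - 97/11, - 11/2, - 1/4, 1, 66/13, 16.87,  20 , 25,27,29, 91, 97] 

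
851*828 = 704628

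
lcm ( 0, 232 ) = 0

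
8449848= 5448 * 1551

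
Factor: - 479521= - 7^1*61^1 * 1123^1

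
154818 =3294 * 47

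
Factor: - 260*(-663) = 172380 = 2^2*3^1*5^1*13^2*17^1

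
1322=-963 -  - 2285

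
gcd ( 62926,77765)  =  1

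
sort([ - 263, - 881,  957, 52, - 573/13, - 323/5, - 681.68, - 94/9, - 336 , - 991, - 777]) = [ - 991 ,  -  881, - 777,  -  681.68, - 336,-263, - 323/5, - 573/13, - 94/9, 52, 957]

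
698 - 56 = 642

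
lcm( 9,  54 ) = 54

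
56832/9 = 6314 + 2/3 = 6314.67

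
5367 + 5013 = 10380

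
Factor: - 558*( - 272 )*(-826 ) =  - 2^6*3^2*7^1*17^1 * 31^1*59^1 = - 125366976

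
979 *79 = 77341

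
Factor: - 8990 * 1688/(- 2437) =2^4*5^1*29^1*31^1*211^1*2437^( - 1)= 15175120/2437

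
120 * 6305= 756600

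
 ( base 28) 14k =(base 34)QW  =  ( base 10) 916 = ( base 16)394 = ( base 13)556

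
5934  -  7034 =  - 1100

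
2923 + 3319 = 6242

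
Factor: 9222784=2^7*72053^1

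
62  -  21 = 41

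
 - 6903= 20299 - 27202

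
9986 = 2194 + 7792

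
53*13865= 734845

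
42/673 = 42/673= 0.06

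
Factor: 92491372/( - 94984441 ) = -2^2  *  23^1*61^1*491^( - 1)*16481^1*193451^(- 1 )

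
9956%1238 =52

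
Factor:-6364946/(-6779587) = 2^1*7^1 * 43^1  *97^1*109^1*6779587^(-1 ) 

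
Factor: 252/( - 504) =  - 1/2 =- 2^ ( -1 )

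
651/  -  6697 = - 1+6046/6697 = - 0.10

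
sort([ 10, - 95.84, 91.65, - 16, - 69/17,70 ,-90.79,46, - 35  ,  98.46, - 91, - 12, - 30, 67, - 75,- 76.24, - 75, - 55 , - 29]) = [-95.84, - 91, - 90.79, - 76.24,-75, - 75 , -55, - 35, - 30, - 29 , - 16, - 12,- 69/17, 10, 46  ,  67,70,91.65, 98.46 ] 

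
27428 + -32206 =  - 4778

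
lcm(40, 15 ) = 120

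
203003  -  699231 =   -  496228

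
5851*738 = 4318038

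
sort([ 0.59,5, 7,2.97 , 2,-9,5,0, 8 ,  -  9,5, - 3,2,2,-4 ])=[ - 9,  -  9, - 4,-3,0 , 0.59,2,2, 2 , 2.97,5,5, 5, 7,8]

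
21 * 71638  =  1504398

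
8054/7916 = 1 + 69/3958 =1.02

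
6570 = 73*90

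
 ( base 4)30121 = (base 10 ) 793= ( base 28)109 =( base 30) qd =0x319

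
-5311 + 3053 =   -  2258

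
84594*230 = 19456620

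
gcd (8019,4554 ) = 99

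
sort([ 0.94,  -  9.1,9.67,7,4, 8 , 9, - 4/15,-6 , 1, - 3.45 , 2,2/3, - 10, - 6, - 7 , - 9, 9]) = [  -  10 , - 9.1 , - 9,-7,-6, - 6, - 3.45,  -  4/15, 2/3 , 0.94 , 1,2,4, 7,  8,9,  9,9.67 ] 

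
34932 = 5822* 6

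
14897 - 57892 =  - 42995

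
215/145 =1  +  14/29= 1.48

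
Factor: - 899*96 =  - 86304= - 2^5*3^1*29^1 * 31^1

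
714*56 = 39984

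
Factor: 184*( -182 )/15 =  - 33488/15 = - 2^4*3^( - 1 )*5^( - 1)*7^1*13^1*23^1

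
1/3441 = 1/3441 =0.00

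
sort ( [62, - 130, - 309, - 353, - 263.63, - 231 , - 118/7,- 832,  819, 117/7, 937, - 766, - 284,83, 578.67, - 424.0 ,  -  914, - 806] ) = [-914, - 832,- 806, - 766, - 424.0, - 353, - 309, - 284, - 263.63, - 231, - 130, - 118/7,117/7,62, 83,578.67,819, 937]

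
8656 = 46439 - 37783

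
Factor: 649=11^1 *59^1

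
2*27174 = 54348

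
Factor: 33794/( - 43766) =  - 61/79 = - 61^1*79^ ( - 1 ) 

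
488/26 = 18 + 10/13  =  18.77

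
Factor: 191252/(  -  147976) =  - 137/106=- 2^(  -  1 )*53^(  -  1 )*137^1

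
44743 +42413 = 87156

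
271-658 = -387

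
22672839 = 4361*5199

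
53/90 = 53/90 = 0.59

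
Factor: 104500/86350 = 190/157=2^1*5^1*19^1  *157^(-1 )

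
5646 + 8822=14468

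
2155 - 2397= - 242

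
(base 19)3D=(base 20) 3A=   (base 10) 70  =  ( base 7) 130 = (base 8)106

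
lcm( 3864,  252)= 11592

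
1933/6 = 1933/6  =  322.17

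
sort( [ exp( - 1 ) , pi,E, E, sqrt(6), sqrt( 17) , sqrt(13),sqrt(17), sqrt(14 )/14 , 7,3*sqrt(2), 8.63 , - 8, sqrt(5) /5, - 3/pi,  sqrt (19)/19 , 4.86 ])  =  [  -  8, - 3/pi, sqrt(19)/19, sqrt(14 ) /14, exp ( - 1) , sqrt( 5 )/5,sqrt(6), E, E,pi,sqrt( 13), sqrt(17), sqrt(17), 3*sqrt(2),4.86,7, 8.63]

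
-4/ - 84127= 4/84127 = 0.00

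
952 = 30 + 922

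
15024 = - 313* (  -  48 )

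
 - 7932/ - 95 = 83 + 47/95 = 83.49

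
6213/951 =6 + 169/317 = 6.53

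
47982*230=11035860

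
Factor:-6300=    - 2^2 * 3^2*5^2* 7^1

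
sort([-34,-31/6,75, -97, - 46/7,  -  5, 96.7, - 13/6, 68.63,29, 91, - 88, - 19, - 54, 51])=[-97,-88, - 54, - 34, - 19, - 46/7, -31/6, - 5, - 13/6,  29,51,  68.63, 75,91,96.7]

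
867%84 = 27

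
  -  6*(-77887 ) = 467322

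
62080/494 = 31040/247 = 125.67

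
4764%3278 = 1486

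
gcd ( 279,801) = 9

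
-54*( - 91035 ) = 4915890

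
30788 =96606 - 65818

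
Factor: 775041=3^1*73^1 * 3539^1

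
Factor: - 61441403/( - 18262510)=2^( -1 )*5^( - 1) *7^(-1)*239^1*257077^1 * 260893^( - 1) 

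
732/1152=61/96=0.64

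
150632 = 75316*2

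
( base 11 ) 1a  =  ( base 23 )l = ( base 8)25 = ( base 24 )l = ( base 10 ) 21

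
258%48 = 18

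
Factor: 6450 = 2^1 * 3^1*5^2*43^1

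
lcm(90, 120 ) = 360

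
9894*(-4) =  - 39576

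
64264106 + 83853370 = 148117476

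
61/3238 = 61/3238 =0.02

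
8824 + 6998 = 15822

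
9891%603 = 243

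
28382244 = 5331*5324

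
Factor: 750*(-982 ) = -2^2* 3^1 * 5^3*491^1 = - 736500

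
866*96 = 83136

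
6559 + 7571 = 14130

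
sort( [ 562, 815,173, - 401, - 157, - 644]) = [ - 644, - 401,-157,173,562,815 ] 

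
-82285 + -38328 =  - 120613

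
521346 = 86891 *6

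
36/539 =36/539 =0.07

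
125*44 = 5500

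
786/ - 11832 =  - 131/1972 = - 0.07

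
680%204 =68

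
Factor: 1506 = 2^1*3^1*251^1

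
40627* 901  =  36604927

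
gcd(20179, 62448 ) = 1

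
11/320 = 11/320 = 0.03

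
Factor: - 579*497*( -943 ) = 3^1*7^1*23^1 * 41^1 * 71^1 * 193^1 = 271360509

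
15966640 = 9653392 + 6313248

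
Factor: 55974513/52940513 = 3^1*7^4*19^1*139^( - 1 ) * 409^1*380867^( - 1)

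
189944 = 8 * 23743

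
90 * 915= 82350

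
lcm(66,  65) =4290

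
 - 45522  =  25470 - 70992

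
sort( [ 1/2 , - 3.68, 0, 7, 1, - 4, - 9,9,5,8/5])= [ - 9, - 4, - 3.68, 0, 1/2,  1, 8/5,5,7, 9 ] 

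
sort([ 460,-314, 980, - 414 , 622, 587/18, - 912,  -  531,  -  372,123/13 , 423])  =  [ - 912, - 531,-414, - 372 , - 314,  123/13,  587/18 , 423,460,  622, 980]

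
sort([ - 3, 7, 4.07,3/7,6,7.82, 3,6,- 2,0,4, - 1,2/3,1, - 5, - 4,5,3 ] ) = [ - 5,-4,-3, - 2, - 1, 0, 3/7, 2/3 , 1,3,3, 4, 4.07,5,6, 6, 7,7.82 ] 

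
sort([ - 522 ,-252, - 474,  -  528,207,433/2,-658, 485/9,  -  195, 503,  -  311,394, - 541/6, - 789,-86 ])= [ - 789, - 658, - 528,-522,-474,- 311, - 252, - 195,-541/6, - 86,485/9,207,  433/2, 394,503]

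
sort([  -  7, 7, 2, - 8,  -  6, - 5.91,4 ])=[ - 8, - 7,- 6, - 5.91  ,  2, 4 , 7] 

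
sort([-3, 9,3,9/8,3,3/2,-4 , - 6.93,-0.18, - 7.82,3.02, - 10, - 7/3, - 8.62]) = [ - 10, - 8.62, - 7.82, - 6.93,  -  4, - 3, - 7/3,  -  0.18,9/8,3/2,3, 3, 3.02 , 9]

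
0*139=0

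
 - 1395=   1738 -3133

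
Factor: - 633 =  - 3^1*211^1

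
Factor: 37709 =7^1*5387^1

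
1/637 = 1/637 = 0.00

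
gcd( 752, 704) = 16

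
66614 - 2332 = 64282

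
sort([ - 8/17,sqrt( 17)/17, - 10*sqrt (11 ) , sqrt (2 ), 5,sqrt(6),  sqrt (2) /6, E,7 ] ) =[-10 * sqrt( 11 ),-8/17  ,  sqrt( 2 ) /6,sqrt(17)/17, sqrt(2 )  ,  sqrt ( 6 ) , E,5,7] 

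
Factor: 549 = 3^2*61^1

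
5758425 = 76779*75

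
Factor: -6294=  - 2^1*3^1*1049^1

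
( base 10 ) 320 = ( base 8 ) 500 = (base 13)1b8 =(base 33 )9N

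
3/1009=3/1009 = 0.00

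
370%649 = 370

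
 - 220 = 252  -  472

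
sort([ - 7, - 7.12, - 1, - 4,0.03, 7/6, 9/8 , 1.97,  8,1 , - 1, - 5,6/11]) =[-7.12, - 7, - 5 , - 4, - 1,-1,0.03, 6/11, 1, 9/8, 7/6, 1.97,8 ] 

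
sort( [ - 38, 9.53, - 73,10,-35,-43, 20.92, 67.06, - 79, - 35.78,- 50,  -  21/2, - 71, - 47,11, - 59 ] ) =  [ - 79, - 73, - 71, - 59,-50, - 47, - 43 , - 38, - 35.78, - 35, - 21/2 , 9.53,10 , 11, 20.92, 67.06]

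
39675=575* 69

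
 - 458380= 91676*( - 5 )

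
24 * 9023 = 216552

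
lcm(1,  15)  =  15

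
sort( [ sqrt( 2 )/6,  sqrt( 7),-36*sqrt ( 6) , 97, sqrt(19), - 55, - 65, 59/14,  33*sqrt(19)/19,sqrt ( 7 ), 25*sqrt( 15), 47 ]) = [-36*sqrt( 6 ), - 65, - 55,sqrt( 2)/6, sqrt(7),sqrt (7), 59/14, sqrt( 19 ), 33*sqrt (19)/19,47, 25*sqrt( 15), 97]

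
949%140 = 109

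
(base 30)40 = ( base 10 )120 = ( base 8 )170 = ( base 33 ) 3L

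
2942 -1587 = 1355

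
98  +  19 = 117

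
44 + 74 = 118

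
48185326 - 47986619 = 198707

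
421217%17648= 15313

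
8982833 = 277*32429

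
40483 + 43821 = 84304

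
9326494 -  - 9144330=18470824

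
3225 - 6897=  - 3672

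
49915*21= 1048215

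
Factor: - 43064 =-2^3*7^1*769^1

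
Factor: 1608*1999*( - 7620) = -24493667040= - 2^5*3^2*5^1*67^1*127^1*1999^1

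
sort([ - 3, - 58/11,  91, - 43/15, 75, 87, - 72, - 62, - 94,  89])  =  [ - 94, - 72, - 62,-58/11, - 3, - 43/15, 75, 87, 89,91] 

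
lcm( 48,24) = 48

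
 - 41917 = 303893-345810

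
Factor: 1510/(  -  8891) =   -  2^1*5^1*17^( - 1)*151^1*523^ (-1 )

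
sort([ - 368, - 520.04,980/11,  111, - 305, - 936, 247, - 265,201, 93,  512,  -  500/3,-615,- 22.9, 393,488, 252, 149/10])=[ - 936, - 615,  -  520.04, - 368, - 305, - 265,-500/3,-22.9, 149/10,980/11 , 93 , 111, 201, 247,252,393,488, 512 ]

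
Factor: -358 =  -  2^1 * 179^1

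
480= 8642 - 8162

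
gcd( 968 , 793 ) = 1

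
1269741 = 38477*33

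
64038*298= 19083324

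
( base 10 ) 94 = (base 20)4E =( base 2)1011110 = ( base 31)31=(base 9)114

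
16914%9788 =7126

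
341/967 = 341/967 = 0.35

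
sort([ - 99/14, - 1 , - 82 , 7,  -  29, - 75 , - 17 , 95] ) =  [  -  82,-75, - 29, - 17 , - 99/14 ,-1, 7,95 ]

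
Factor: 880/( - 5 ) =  - 176  =  - 2^4*11^1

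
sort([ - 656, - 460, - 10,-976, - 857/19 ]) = [ - 976,-656, - 460, - 857/19, - 10] 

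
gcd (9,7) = 1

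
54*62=3348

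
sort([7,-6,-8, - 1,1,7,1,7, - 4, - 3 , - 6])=[ - 8, - 6 , - 6, - 4, - 3, - 1,1 , 1,7,7,7]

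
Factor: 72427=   23^1*47^1*67^1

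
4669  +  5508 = 10177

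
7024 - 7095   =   - 71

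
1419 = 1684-265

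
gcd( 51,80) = 1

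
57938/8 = 7242+1/4  =  7242.25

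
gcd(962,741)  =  13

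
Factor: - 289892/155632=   -  529/284  =  - 2^( - 2) * 23^2*71^( - 1)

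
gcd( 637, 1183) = 91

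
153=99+54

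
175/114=1 + 61/114 = 1.54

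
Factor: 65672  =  2^3 * 8209^1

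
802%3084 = 802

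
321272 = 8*40159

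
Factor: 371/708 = 2^( - 2)*3^(- 1 )*7^1*53^1*59^ ( - 1 )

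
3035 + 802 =3837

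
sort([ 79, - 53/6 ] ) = [ - 53/6,  79]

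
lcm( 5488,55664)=389648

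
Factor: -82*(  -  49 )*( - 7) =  - 28126  =  -2^1*7^3*41^1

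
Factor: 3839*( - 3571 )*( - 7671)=3^1*11^1*349^1*2557^1* 3571^1 = 105162268299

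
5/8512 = 5/8512 = 0.00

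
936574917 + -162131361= 774443556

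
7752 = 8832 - 1080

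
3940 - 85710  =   - 81770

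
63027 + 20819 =83846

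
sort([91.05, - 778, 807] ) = [ - 778,  91.05, 807]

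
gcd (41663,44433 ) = 1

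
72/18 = 4 = 4.00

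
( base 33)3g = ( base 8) 163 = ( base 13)8B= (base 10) 115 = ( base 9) 137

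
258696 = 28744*9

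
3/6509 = 3/6509 = 0.00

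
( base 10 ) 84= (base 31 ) 2m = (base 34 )2G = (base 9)103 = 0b1010100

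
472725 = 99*4775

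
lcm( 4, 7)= 28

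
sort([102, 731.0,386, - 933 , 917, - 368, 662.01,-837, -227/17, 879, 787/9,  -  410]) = [ -933,  -  837,-410, - 368,-227/17,787/9, 102, 386,662.01, 731.0 , 879, 917] 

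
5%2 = 1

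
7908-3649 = 4259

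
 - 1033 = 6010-7043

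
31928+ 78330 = 110258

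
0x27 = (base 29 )1A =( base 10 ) 39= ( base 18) 23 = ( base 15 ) 29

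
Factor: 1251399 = 3^1*417133^1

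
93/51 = 1  +  14/17 = 1.82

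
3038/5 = 607 + 3/5= 607.60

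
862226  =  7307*118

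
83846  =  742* 113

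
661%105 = 31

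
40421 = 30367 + 10054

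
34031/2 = 17015 + 1/2 = 17015.50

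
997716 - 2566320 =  - 1568604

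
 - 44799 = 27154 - 71953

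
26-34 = -8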